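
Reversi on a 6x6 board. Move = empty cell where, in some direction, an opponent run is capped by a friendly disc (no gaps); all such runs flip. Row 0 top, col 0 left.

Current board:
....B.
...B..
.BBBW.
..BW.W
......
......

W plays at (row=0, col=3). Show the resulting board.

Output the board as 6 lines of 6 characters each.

Answer: ...WB.
...W..
.BBWW.
..BW.W
......
......

Derivation:
Place W at (0,3); scan 8 dirs for brackets.
Dir NW: edge -> no flip
Dir N: edge -> no flip
Dir NE: edge -> no flip
Dir W: first cell '.' (not opp) -> no flip
Dir E: opp run (0,4), next='.' -> no flip
Dir SW: first cell '.' (not opp) -> no flip
Dir S: opp run (1,3) (2,3) capped by W -> flip
Dir SE: first cell '.' (not opp) -> no flip
All flips: (1,3) (2,3)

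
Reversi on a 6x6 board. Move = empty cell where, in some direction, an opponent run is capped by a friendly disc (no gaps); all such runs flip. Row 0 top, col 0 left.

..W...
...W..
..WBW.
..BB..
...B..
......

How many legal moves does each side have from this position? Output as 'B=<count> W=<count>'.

Answer: B=6 W=3

Derivation:
-- B to move --
(0,1): no bracket -> illegal
(0,3): flips 1 -> legal
(0,4): no bracket -> illegal
(1,1): flips 1 -> legal
(1,2): flips 1 -> legal
(1,4): no bracket -> illegal
(1,5): flips 1 -> legal
(2,1): flips 1 -> legal
(2,5): flips 1 -> legal
(3,1): no bracket -> illegal
(3,4): no bracket -> illegal
(3,5): no bracket -> illegal
B mobility = 6
-- W to move --
(1,2): no bracket -> illegal
(1,4): no bracket -> illegal
(2,1): no bracket -> illegal
(3,1): no bracket -> illegal
(3,4): no bracket -> illegal
(4,1): no bracket -> illegal
(4,2): flips 2 -> legal
(4,4): flips 1 -> legal
(5,2): no bracket -> illegal
(5,3): flips 3 -> legal
(5,4): no bracket -> illegal
W mobility = 3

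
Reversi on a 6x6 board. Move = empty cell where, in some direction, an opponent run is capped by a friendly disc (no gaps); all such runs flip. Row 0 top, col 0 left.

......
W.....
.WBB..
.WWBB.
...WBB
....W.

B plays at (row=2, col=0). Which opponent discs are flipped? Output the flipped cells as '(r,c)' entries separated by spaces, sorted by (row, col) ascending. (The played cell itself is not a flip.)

Dir NW: edge -> no flip
Dir N: opp run (1,0), next='.' -> no flip
Dir NE: first cell '.' (not opp) -> no flip
Dir W: edge -> no flip
Dir E: opp run (2,1) capped by B -> flip
Dir SW: edge -> no flip
Dir S: first cell '.' (not opp) -> no flip
Dir SE: opp run (3,1), next='.' -> no flip

Answer: (2,1)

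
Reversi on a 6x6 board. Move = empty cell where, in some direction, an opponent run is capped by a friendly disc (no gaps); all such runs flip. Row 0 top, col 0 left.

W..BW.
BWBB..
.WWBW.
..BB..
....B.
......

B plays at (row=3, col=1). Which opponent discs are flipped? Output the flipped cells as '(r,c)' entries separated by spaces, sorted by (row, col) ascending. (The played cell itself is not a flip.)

Dir NW: first cell '.' (not opp) -> no flip
Dir N: opp run (2,1) (1,1), next='.' -> no flip
Dir NE: opp run (2,2) capped by B -> flip
Dir W: first cell '.' (not opp) -> no flip
Dir E: first cell 'B' (not opp) -> no flip
Dir SW: first cell '.' (not opp) -> no flip
Dir S: first cell '.' (not opp) -> no flip
Dir SE: first cell '.' (not opp) -> no flip

Answer: (2,2)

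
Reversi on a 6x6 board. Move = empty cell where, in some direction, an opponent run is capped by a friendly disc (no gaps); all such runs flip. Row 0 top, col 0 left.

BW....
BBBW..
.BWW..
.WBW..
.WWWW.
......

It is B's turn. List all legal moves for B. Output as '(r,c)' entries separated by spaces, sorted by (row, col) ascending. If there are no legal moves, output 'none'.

(0,2): flips 1 -> legal
(0,3): no bracket -> illegal
(0,4): no bracket -> illegal
(1,4): flips 2 -> legal
(2,0): no bracket -> illegal
(2,4): flips 2 -> legal
(3,0): flips 1 -> legal
(3,4): flips 2 -> legal
(3,5): no bracket -> illegal
(4,0): no bracket -> illegal
(4,5): no bracket -> illegal
(5,0): flips 1 -> legal
(5,1): flips 2 -> legal
(5,2): flips 1 -> legal
(5,3): no bracket -> illegal
(5,4): flips 1 -> legal
(5,5): flips 3 -> legal

Answer: (0,2) (1,4) (2,4) (3,0) (3,4) (5,0) (5,1) (5,2) (5,4) (5,5)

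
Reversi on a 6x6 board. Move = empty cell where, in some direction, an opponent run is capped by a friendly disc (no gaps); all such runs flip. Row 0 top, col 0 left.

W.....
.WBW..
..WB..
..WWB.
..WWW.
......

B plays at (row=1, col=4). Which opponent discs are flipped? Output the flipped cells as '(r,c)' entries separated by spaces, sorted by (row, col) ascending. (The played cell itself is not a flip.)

Dir NW: first cell '.' (not opp) -> no flip
Dir N: first cell '.' (not opp) -> no flip
Dir NE: first cell '.' (not opp) -> no flip
Dir W: opp run (1,3) capped by B -> flip
Dir E: first cell '.' (not opp) -> no flip
Dir SW: first cell 'B' (not opp) -> no flip
Dir S: first cell '.' (not opp) -> no flip
Dir SE: first cell '.' (not opp) -> no flip

Answer: (1,3)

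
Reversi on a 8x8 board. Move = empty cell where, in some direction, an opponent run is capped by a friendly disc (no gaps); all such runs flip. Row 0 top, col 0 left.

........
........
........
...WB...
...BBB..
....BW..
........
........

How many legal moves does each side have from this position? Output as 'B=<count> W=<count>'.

-- B to move --
(2,2): flips 1 -> legal
(2,3): flips 1 -> legal
(2,4): no bracket -> illegal
(3,2): flips 1 -> legal
(4,2): no bracket -> illegal
(4,6): no bracket -> illegal
(5,6): flips 1 -> legal
(6,4): no bracket -> illegal
(6,5): flips 1 -> legal
(6,6): flips 1 -> legal
B mobility = 6
-- W to move --
(2,3): no bracket -> illegal
(2,4): no bracket -> illegal
(2,5): no bracket -> illegal
(3,2): no bracket -> illegal
(3,5): flips 2 -> legal
(3,6): no bracket -> illegal
(4,2): no bracket -> illegal
(4,6): no bracket -> illegal
(5,2): no bracket -> illegal
(5,3): flips 2 -> legal
(5,6): no bracket -> illegal
(6,3): no bracket -> illegal
(6,4): no bracket -> illegal
(6,5): no bracket -> illegal
W mobility = 2

Answer: B=6 W=2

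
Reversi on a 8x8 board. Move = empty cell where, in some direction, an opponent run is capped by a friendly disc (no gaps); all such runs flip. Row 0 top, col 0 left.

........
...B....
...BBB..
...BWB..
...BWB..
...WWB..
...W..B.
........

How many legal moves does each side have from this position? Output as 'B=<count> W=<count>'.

Answer: B=6 W=13

Derivation:
-- B to move --
(4,2): no bracket -> illegal
(5,2): flips 2 -> legal
(6,2): flips 2 -> legal
(6,4): flips 3 -> legal
(6,5): flips 1 -> legal
(7,2): flips 2 -> legal
(7,3): flips 2 -> legal
(7,4): no bracket -> illegal
B mobility = 6
-- W to move --
(0,2): no bracket -> illegal
(0,3): flips 4 -> legal
(0,4): no bracket -> illegal
(1,2): flips 1 -> legal
(1,4): flips 1 -> legal
(1,5): no bracket -> illegal
(1,6): flips 1 -> legal
(2,2): flips 1 -> legal
(2,6): flips 1 -> legal
(3,2): flips 2 -> legal
(3,6): flips 2 -> legal
(4,2): flips 1 -> legal
(4,6): flips 1 -> legal
(5,2): flips 1 -> legal
(5,6): flips 2 -> legal
(5,7): no bracket -> illegal
(6,4): no bracket -> illegal
(6,5): no bracket -> illegal
(6,7): no bracket -> illegal
(7,5): no bracket -> illegal
(7,6): no bracket -> illegal
(7,7): flips 2 -> legal
W mobility = 13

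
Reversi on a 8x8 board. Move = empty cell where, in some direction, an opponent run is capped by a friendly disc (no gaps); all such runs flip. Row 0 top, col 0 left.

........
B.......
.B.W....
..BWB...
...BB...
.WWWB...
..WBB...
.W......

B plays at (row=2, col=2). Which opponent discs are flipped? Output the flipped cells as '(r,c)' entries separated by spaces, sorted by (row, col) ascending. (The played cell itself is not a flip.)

Answer: (3,3)

Derivation:
Dir NW: first cell '.' (not opp) -> no flip
Dir N: first cell '.' (not opp) -> no flip
Dir NE: first cell '.' (not opp) -> no flip
Dir W: first cell 'B' (not opp) -> no flip
Dir E: opp run (2,3), next='.' -> no flip
Dir SW: first cell '.' (not opp) -> no flip
Dir S: first cell 'B' (not opp) -> no flip
Dir SE: opp run (3,3) capped by B -> flip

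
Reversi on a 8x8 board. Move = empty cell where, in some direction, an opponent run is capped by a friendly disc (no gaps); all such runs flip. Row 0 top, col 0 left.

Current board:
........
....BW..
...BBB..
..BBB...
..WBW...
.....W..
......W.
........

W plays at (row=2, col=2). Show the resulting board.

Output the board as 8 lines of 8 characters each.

Answer: ........
....BW..
..WBBB..
..WWB...
..WBW...
.....W..
......W.
........

Derivation:
Place W at (2,2); scan 8 dirs for brackets.
Dir NW: first cell '.' (not opp) -> no flip
Dir N: first cell '.' (not opp) -> no flip
Dir NE: first cell '.' (not opp) -> no flip
Dir W: first cell '.' (not opp) -> no flip
Dir E: opp run (2,3) (2,4) (2,5), next='.' -> no flip
Dir SW: first cell '.' (not opp) -> no flip
Dir S: opp run (3,2) capped by W -> flip
Dir SE: opp run (3,3) capped by W -> flip
All flips: (3,2) (3,3)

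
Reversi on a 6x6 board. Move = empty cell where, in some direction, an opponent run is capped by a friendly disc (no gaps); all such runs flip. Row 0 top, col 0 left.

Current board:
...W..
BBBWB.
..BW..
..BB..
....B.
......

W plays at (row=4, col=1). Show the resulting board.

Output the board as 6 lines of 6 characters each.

Place W at (4,1); scan 8 dirs for brackets.
Dir NW: first cell '.' (not opp) -> no flip
Dir N: first cell '.' (not opp) -> no flip
Dir NE: opp run (3,2) capped by W -> flip
Dir W: first cell '.' (not opp) -> no flip
Dir E: first cell '.' (not opp) -> no flip
Dir SW: first cell '.' (not opp) -> no flip
Dir S: first cell '.' (not opp) -> no flip
Dir SE: first cell '.' (not opp) -> no flip
All flips: (3,2)

Answer: ...W..
BBBWB.
..BW..
..WB..
.W..B.
......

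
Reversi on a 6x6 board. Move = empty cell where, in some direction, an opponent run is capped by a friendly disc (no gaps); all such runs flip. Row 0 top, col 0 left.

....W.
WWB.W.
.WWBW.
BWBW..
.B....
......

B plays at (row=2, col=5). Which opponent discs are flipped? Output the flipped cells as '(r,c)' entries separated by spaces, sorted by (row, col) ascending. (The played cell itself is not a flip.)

Dir NW: opp run (1,4), next='.' -> no flip
Dir N: first cell '.' (not opp) -> no flip
Dir NE: edge -> no flip
Dir W: opp run (2,4) capped by B -> flip
Dir E: edge -> no flip
Dir SW: first cell '.' (not opp) -> no flip
Dir S: first cell '.' (not opp) -> no flip
Dir SE: edge -> no flip

Answer: (2,4)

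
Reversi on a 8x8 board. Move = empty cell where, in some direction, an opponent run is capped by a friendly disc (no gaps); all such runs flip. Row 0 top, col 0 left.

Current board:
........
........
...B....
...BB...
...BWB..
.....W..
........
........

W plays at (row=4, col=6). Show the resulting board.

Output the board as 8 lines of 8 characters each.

Place W at (4,6); scan 8 dirs for brackets.
Dir NW: first cell '.' (not opp) -> no flip
Dir N: first cell '.' (not opp) -> no flip
Dir NE: first cell '.' (not opp) -> no flip
Dir W: opp run (4,5) capped by W -> flip
Dir E: first cell '.' (not opp) -> no flip
Dir SW: first cell 'W' (not opp) -> no flip
Dir S: first cell '.' (not opp) -> no flip
Dir SE: first cell '.' (not opp) -> no flip
All flips: (4,5)

Answer: ........
........
...B....
...BB...
...BWWW.
.....W..
........
........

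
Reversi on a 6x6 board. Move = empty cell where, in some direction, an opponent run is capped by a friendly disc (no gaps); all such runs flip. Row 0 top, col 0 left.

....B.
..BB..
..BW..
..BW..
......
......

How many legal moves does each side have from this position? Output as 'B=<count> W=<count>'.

-- B to move --
(1,4): flips 1 -> legal
(2,4): flips 1 -> legal
(3,4): flips 2 -> legal
(4,2): no bracket -> illegal
(4,3): flips 2 -> legal
(4,4): flips 1 -> legal
B mobility = 5
-- W to move --
(0,1): flips 1 -> legal
(0,2): no bracket -> illegal
(0,3): flips 1 -> legal
(0,5): no bracket -> illegal
(1,1): flips 1 -> legal
(1,4): no bracket -> illegal
(1,5): no bracket -> illegal
(2,1): flips 1 -> legal
(2,4): no bracket -> illegal
(3,1): flips 1 -> legal
(4,1): flips 1 -> legal
(4,2): no bracket -> illegal
(4,3): no bracket -> illegal
W mobility = 6

Answer: B=5 W=6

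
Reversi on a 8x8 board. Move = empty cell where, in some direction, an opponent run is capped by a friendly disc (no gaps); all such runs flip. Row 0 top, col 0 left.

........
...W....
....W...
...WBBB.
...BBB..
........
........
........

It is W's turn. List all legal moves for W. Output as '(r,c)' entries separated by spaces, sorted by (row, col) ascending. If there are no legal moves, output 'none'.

(2,3): no bracket -> illegal
(2,5): no bracket -> illegal
(2,6): no bracket -> illegal
(2,7): no bracket -> illegal
(3,2): no bracket -> illegal
(3,7): flips 3 -> legal
(4,2): no bracket -> illegal
(4,6): flips 1 -> legal
(4,7): no bracket -> illegal
(5,2): no bracket -> illegal
(5,3): flips 1 -> legal
(5,4): flips 2 -> legal
(5,5): flips 1 -> legal
(5,6): no bracket -> illegal

Answer: (3,7) (4,6) (5,3) (5,4) (5,5)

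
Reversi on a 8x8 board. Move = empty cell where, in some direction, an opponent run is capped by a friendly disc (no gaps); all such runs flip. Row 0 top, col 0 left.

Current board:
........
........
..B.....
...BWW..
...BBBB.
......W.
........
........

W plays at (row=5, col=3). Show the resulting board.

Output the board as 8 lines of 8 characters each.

Answer: ........
........
..B.....
...BWW..
...BWBB.
...W..W.
........
........

Derivation:
Place W at (5,3); scan 8 dirs for brackets.
Dir NW: first cell '.' (not opp) -> no flip
Dir N: opp run (4,3) (3,3), next='.' -> no flip
Dir NE: opp run (4,4) capped by W -> flip
Dir W: first cell '.' (not opp) -> no flip
Dir E: first cell '.' (not opp) -> no flip
Dir SW: first cell '.' (not opp) -> no flip
Dir S: first cell '.' (not opp) -> no flip
Dir SE: first cell '.' (not opp) -> no flip
All flips: (4,4)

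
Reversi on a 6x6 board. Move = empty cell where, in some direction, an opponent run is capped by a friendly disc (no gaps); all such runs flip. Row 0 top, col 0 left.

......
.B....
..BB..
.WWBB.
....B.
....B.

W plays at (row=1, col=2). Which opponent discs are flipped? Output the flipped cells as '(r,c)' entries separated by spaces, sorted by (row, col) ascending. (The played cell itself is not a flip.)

Answer: (2,2)

Derivation:
Dir NW: first cell '.' (not opp) -> no flip
Dir N: first cell '.' (not opp) -> no flip
Dir NE: first cell '.' (not opp) -> no flip
Dir W: opp run (1,1), next='.' -> no flip
Dir E: first cell '.' (not opp) -> no flip
Dir SW: first cell '.' (not opp) -> no flip
Dir S: opp run (2,2) capped by W -> flip
Dir SE: opp run (2,3) (3,4), next='.' -> no flip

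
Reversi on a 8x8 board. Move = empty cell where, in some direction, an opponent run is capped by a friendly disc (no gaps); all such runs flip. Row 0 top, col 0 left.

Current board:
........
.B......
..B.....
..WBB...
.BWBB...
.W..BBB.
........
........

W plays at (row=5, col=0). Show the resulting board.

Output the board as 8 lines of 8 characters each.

Place W at (5,0); scan 8 dirs for brackets.
Dir NW: edge -> no flip
Dir N: first cell '.' (not opp) -> no flip
Dir NE: opp run (4,1) capped by W -> flip
Dir W: edge -> no flip
Dir E: first cell 'W' (not opp) -> no flip
Dir SW: edge -> no flip
Dir S: first cell '.' (not opp) -> no flip
Dir SE: first cell '.' (not opp) -> no flip
All flips: (4,1)

Answer: ........
.B......
..B.....
..WBB...
.WWBB...
WW..BBB.
........
........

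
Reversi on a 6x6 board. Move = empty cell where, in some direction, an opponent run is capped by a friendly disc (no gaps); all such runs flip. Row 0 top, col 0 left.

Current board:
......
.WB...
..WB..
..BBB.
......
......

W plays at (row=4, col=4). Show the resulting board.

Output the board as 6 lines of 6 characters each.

Place W at (4,4); scan 8 dirs for brackets.
Dir NW: opp run (3,3) capped by W -> flip
Dir N: opp run (3,4), next='.' -> no flip
Dir NE: first cell '.' (not opp) -> no flip
Dir W: first cell '.' (not opp) -> no flip
Dir E: first cell '.' (not opp) -> no flip
Dir SW: first cell '.' (not opp) -> no flip
Dir S: first cell '.' (not opp) -> no flip
Dir SE: first cell '.' (not opp) -> no flip
All flips: (3,3)

Answer: ......
.WB...
..WB..
..BWB.
....W.
......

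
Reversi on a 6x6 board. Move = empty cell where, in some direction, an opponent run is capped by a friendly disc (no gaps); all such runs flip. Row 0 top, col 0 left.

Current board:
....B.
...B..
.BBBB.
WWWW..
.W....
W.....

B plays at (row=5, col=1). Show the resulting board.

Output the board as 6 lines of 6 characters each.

Answer: ....B.
...B..
.BBBB.
WBWW..
.B....
WB....

Derivation:
Place B at (5,1); scan 8 dirs for brackets.
Dir NW: first cell '.' (not opp) -> no flip
Dir N: opp run (4,1) (3,1) capped by B -> flip
Dir NE: first cell '.' (not opp) -> no flip
Dir W: opp run (5,0), next=edge -> no flip
Dir E: first cell '.' (not opp) -> no flip
Dir SW: edge -> no flip
Dir S: edge -> no flip
Dir SE: edge -> no flip
All flips: (3,1) (4,1)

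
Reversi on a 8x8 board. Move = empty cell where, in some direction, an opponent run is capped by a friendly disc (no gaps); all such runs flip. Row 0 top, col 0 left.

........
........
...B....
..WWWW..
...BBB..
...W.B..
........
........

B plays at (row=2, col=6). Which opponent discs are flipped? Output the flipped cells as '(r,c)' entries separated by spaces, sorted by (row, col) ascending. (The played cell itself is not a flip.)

Dir NW: first cell '.' (not opp) -> no flip
Dir N: first cell '.' (not opp) -> no flip
Dir NE: first cell '.' (not opp) -> no flip
Dir W: first cell '.' (not opp) -> no flip
Dir E: first cell '.' (not opp) -> no flip
Dir SW: opp run (3,5) capped by B -> flip
Dir S: first cell '.' (not opp) -> no flip
Dir SE: first cell '.' (not opp) -> no flip

Answer: (3,5)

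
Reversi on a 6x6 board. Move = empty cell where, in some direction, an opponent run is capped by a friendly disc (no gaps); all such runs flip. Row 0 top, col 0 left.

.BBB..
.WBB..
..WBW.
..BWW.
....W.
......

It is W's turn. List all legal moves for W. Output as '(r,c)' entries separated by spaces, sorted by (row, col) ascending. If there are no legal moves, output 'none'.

(0,0): no bracket -> illegal
(0,4): flips 1 -> legal
(1,0): no bracket -> illegal
(1,4): flips 2 -> legal
(2,1): no bracket -> illegal
(3,1): flips 1 -> legal
(4,1): no bracket -> illegal
(4,2): flips 1 -> legal
(4,3): no bracket -> illegal

Answer: (0,4) (1,4) (3,1) (4,2)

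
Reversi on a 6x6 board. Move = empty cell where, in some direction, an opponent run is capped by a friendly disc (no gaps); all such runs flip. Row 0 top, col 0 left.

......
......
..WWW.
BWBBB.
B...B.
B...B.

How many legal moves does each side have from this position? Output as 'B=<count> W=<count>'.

-- B to move --
(1,1): flips 1 -> legal
(1,2): flips 2 -> legal
(1,3): flips 3 -> legal
(1,4): flips 2 -> legal
(1,5): flips 1 -> legal
(2,0): no bracket -> illegal
(2,1): no bracket -> illegal
(2,5): no bracket -> illegal
(3,5): no bracket -> illegal
(4,1): no bracket -> illegal
(4,2): no bracket -> illegal
B mobility = 5
-- W to move --
(2,0): no bracket -> illegal
(2,1): no bracket -> illegal
(2,5): no bracket -> illegal
(3,5): flips 3 -> legal
(4,1): flips 1 -> legal
(4,2): flips 2 -> legal
(4,3): flips 1 -> legal
(4,5): flips 1 -> legal
(5,1): no bracket -> illegal
(5,3): no bracket -> illegal
(5,5): flips 2 -> legal
W mobility = 6

Answer: B=5 W=6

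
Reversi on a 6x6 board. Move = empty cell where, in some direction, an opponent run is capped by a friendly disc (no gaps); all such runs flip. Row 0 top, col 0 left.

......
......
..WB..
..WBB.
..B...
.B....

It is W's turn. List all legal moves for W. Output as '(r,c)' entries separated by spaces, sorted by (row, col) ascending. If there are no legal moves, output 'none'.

(1,2): no bracket -> illegal
(1,3): no bracket -> illegal
(1,4): flips 1 -> legal
(2,4): flips 1 -> legal
(2,5): no bracket -> illegal
(3,1): no bracket -> illegal
(3,5): flips 2 -> legal
(4,0): no bracket -> illegal
(4,1): no bracket -> illegal
(4,3): no bracket -> illegal
(4,4): flips 1 -> legal
(4,5): no bracket -> illegal
(5,0): no bracket -> illegal
(5,2): flips 1 -> legal
(5,3): no bracket -> illegal

Answer: (1,4) (2,4) (3,5) (4,4) (5,2)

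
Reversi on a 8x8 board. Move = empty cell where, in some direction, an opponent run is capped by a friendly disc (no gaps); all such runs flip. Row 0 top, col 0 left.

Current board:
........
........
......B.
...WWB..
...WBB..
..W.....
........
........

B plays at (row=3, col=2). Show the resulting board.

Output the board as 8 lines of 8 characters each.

Place B at (3,2); scan 8 dirs for brackets.
Dir NW: first cell '.' (not opp) -> no flip
Dir N: first cell '.' (not opp) -> no flip
Dir NE: first cell '.' (not opp) -> no flip
Dir W: first cell '.' (not opp) -> no flip
Dir E: opp run (3,3) (3,4) capped by B -> flip
Dir SW: first cell '.' (not opp) -> no flip
Dir S: first cell '.' (not opp) -> no flip
Dir SE: opp run (4,3), next='.' -> no flip
All flips: (3,3) (3,4)

Answer: ........
........
......B.
..BBBB..
...WBB..
..W.....
........
........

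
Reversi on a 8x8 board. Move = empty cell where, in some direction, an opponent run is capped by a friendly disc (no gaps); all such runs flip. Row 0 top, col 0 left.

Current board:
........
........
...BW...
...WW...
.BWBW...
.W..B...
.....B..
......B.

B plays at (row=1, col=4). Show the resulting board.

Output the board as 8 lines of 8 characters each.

Place B at (1,4); scan 8 dirs for brackets.
Dir NW: first cell '.' (not opp) -> no flip
Dir N: first cell '.' (not opp) -> no flip
Dir NE: first cell '.' (not opp) -> no flip
Dir W: first cell '.' (not opp) -> no flip
Dir E: first cell '.' (not opp) -> no flip
Dir SW: first cell 'B' (not opp) -> no flip
Dir S: opp run (2,4) (3,4) (4,4) capped by B -> flip
Dir SE: first cell '.' (not opp) -> no flip
All flips: (2,4) (3,4) (4,4)

Answer: ........
....B...
...BB...
...WB...
.BWBB...
.W..B...
.....B..
......B.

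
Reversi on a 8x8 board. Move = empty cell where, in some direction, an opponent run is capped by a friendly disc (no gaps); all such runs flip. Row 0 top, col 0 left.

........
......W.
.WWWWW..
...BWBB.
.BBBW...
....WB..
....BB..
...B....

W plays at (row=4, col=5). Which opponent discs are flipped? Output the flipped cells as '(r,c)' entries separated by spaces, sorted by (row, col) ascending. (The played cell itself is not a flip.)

Answer: (3,5)

Derivation:
Dir NW: first cell 'W' (not opp) -> no flip
Dir N: opp run (3,5) capped by W -> flip
Dir NE: opp run (3,6), next='.' -> no flip
Dir W: first cell 'W' (not opp) -> no flip
Dir E: first cell '.' (not opp) -> no flip
Dir SW: first cell 'W' (not opp) -> no flip
Dir S: opp run (5,5) (6,5), next='.' -> no flip
Dir SE: first cell '.' (not opp) -> no flip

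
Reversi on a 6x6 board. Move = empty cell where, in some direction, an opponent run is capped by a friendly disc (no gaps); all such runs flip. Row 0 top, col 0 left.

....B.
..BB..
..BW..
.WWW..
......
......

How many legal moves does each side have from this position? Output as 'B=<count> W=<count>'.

-- B to move --
(1,4): no bracket -> illegal
(2,0): no bracket -> illegal
(2,1): no bracket -> illegal
(2,4): flips 1 -> legal
(3,0): no bracket -> illegal
(3,4): flips 1 -> legal
(4,0): flips 1 -> legal
(4,1): no bracket -> illegal
(4,2): flips 1 -> legal
(4,3): flips 2 -> legal
(4,4): flips 1 -> legal
B mobility = 6
-- W to move --
(0,1): flips 1 -> legal
(0,2): flips 2 -> legal
(0,3): flips 1 -> legal
(0,5): no bracket -> illegal
(1,1): flips 1 -> legal
(1,4): no bracket -> illegal
(1,5): no bracket -> illegal
(2,1): flips 1 -> legal
(2,4): no bracket -> illegal
W mobility = 5

Answer: B=6 W=5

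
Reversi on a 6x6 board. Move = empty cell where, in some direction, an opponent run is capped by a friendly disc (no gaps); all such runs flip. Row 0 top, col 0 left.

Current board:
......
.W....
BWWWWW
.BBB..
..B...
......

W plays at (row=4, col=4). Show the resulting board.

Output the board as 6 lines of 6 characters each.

Place W at (4,4); scan 8 dirs for brackets.
Dir NW: opp run (3,3) capped by W -> flip
Dir N: first cell '.' (not opp) -> no flip
Dir NE: first cell '.' (not opp) -> no flip
Dir W: first cell '.' (not opp) -> no flip
Dir E: first cell '.' (not opp) -> no flip
Dir SW: first cell '.' (not opp) -> no flip
Dir S: first cell '.' (not opp) -> no flip
Dir SE: first cell '.' (not opp) -> no flip
All flips: (3,3)

Answer: ......
.W....
BWWWWW
.BBW..
..B.W.
......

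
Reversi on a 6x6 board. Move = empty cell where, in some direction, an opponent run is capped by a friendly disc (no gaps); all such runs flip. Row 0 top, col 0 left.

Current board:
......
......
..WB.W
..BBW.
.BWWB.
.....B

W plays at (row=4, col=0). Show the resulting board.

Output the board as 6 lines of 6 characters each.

Place W at (4,0); scan 8 dirs for brackets.
Dir NW: edge -> no flip
Dir N: first cell '.' (not opp) -> no flip
Dir NE: first cell '.' (not opp) -> no flip
Dir W: edge -> no flip
Dir E: opp run (4,1) capped by W -> flip
Dir SW: edge -> no flip
Dir S: first cell '.' (not opp) -> no flip
Dir SE: first cell '.' (not opp) -> no flip
All flips: (4,1)

Answer: ......
......
..WB.W
..BBW.
WWWWB.
.....B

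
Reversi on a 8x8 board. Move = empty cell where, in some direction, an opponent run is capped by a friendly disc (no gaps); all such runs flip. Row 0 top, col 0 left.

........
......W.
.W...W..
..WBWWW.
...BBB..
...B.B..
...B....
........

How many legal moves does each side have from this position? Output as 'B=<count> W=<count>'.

Answer: B=9 W=5

Derivation:
-- B to move --
(0,5): no bracket -> illegal
(0,6): no bracket -> illegal
(0,7): flips 3 -> legal
(1,0): flips 2 -> legal
(1,1): no bracket -> illegal
(1,2): no bracket -> illegal
(1,4): no bracket -> illegal
(1,5): flips 2 -> legal
(1,7): no bracket -> illegal
(2,0): no bracket -> illegal
(2,2): no bracket -> illegal
(2,3): flips 1 -> legal
(2,4): flips 1 -> legal
(2,6): flips 1 -> legal
(2,7): flips 1 -> legal
(3,0): no bracket -> illegal
(3,1): flips 1 -> legal
(3,7): flips 3 -> legal
(4,1): no bracket -> illegal
(4,2): no bracket -> illegal
(4,6): no bracket -> illegal
(4,7): no bracket -> illegal
B mobility = 9
-- W to move --
(2,2): no bracket -> illegal
(2,3): no bracket -> illegal
(2,4): no bracket -> illegal
(4,2): no bracket -> illegal
(4,6): no bracket -> illegal
(5,2): flips 1 -> legal
(5,4): flips 3 -> legal
(5,6): flips 1 -> legal
(6,2): flips 2 -> legal
(6,4): no bracket -> illegal
(6,5): flips 2 -> legal
(6,6): no bracket -> illegal
(7,2): no bracket -> illegal
(7,3): no bracket -> illegal
(7,4): no bracket -> illegal
W mobility = 5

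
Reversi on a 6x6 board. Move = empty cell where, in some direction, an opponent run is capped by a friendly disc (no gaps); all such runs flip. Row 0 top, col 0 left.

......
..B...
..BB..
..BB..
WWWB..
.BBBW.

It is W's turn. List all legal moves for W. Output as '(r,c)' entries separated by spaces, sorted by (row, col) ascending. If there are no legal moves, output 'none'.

(0,1): no bracket -> illegal
(0,2): flips 3 -> legal
(0,3): no bracket -> illegal
(1,1): no bracket -> illegal
(1,3): no bracket -> illegal
(1,4): flips 2 -> legal
(2,1): flips 2 -> legal
(2,4): flips 1 -> legal
(3,1): no bracket -> illegal
(3,4): no bracket -> illegal
(4,4): flips 1 -> legal
(5,0): flips 3 -> legal

Answer: (0,2) (1,4) (2,1) (2,4) (4,4) (5,0)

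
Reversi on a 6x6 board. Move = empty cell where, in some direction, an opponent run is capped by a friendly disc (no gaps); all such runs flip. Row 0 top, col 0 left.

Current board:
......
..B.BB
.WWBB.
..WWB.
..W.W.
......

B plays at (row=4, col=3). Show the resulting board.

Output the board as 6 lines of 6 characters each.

Place B at (4,3); scan 8 dirs for brackets.
Dir NW: opp run (3,2) (2,1), next='.' -> no flip
Dir N: opp run (3,3) capped by B -> flip
Dir NE: first cell 'B' (not opp) -> no flip
Dir W: opp run (4,2), next='.' -> no flip
Dir E: opp run (4,4), next='.' -> no flip
Dir SW: first cell '.' (not opp) -> no flip
Dir S: first cell '.' (not opp) -> no flip
Dir SE: first cell '.' (not opp) -> no flip
All flips: (3,3)

Answer: ......
..B.BB
.WWBB.
..WBB.
..WBW.
......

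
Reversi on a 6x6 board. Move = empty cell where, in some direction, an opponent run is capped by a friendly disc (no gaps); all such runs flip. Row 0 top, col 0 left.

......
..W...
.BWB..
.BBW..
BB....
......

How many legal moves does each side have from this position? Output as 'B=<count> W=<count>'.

-- B to move --
(0,1): flips 1 -> legal
(0,2): flips 2 -> legal
(0,3): flips 1 -> legal
(1,1): no bracket -> illegal
(1,3): flips 1 -> legal
(2,4): no bracket -> illegal
(3,4): flips 1 -> legal
(4,2): no bracket -> illegal
(4,3): flips 1 -> legal
(4,4): no bracket -> illegal
B mobility = 6
-- W to move --
(1,0): no bracket -> illegal
(1,1): no bracket -> illegal
(1,3): flips 1 -> legal
(1,4): no bracket -> illegal
(2,0): flips 1 -> legal
(2,4): flips 1 -> legal
(3,0): flips 3 -> legal
(3,4): flips 1 -> legal
(4,2): flips 1 -> legal
(4,3): no bracket -> illegal
(5,0): no bracket -> illegal
(5,1): no bracket -> illegal
(5,2): no bracket -> illegal
W mobility = 6

Answer: B=6 W=6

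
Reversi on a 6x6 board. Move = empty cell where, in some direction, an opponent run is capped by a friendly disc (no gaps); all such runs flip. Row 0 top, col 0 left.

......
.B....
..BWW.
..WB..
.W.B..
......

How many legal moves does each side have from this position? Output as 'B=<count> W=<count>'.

-- B to move --
(1,2): no bracket -> illegal
(1,3): flips 1 -> legal
(1,4): no bracket -> illegal
(1,5): flips 1 -> legal
(2,1): flips 1 -> legal
(2,5): flips 2 -> legal
(3,0): no bracket -> illegal
(3,1): flips 1 -> legal
(3,4): no bracket -> illegal
(3,5): no bracket -> illegal
(4,0): no bracket -> illegal
(4,2): flips 1 -> legal
(5,0): no bracket -> illegal
(5,1): no bracket -> illegal
(5,2): no bracket -> illegal
B mobility = 6
-- W to move --
(0,0): no bracket -> illegal
(0,1): no bracket -> illegal
(0,2): no bracket -> illegal
(1,0): no bracket -> illegal
(1,2): flips 1 -> legal
(1,3): no bracket -> illegal
(2,0): no bracket -> illegal
(2,1): flips 1 -> legal
(3,1): no bracket -> illegal
(3,4): flips 1 -> legal
(4,2): flips 1 -> legal
(4,4): no bracket -> illegal
(5,2): no bracket -> illegal
(5,3): flips 2 -> legal
(5,4): flips 1 -> legal
W mobility = 6

Answer: B=6 W=6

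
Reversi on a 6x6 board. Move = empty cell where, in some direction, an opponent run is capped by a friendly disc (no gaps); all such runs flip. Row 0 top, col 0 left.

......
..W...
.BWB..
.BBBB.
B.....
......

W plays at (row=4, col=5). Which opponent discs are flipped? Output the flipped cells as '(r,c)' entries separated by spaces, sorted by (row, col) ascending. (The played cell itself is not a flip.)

Dir NW: opp run (3,4) (2,3) capped by W -> flip
Dir N: first cell '.' (not opp) -> no flip
Dir NE: edge -> no flip
Dir W: first cell '.' (not opp) -> no flip
Dir E: edge -> no flip
Dir SW: first cell '.' (not opp) -> no flip
Dir S: first cell '.' (not opp) -> no flip
Dir SE: edge -> no flip

Answer: (2,3) (3,4)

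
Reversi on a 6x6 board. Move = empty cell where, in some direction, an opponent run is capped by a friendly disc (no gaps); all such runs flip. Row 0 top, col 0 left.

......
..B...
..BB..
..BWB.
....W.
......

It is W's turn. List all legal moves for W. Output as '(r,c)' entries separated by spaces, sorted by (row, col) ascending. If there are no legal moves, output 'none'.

(0,1): no bracket -> illegal
(0,2): no bracket -> illegal
(0,3): no bracket -> illegal
(1,1): flips 1 -> legal
(1,3): flips 1 -> legal
(1,4): no bracket -> illegal
(2,1): no bracket -> illegal
(2,4): flips 1 -> legal
(2,5): no bracket -> illegal
(3,1): flips 1 -> legal
(3,5): flips 1 -> legal
(4,1): no bracket -> illegal
(4,2): no bracket -> illegal
(4,3): no bracket -> illegal
(4,5): no bracket -> illegal

Answer: (1,1) (1,3) (2,4) (3,1) (3,5)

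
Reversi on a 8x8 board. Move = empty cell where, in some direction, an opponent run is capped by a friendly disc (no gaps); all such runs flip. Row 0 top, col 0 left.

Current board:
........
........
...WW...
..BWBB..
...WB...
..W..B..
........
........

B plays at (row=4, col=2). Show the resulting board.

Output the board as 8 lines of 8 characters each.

Place B at (4,2); scan 8 dirs for brackets.
Dir NW: first cell '.' (not opp) -> no flip
Dir N: first cell 'B' (not opp) -> no flip
Dir NE: opp run (3,3) (2,4), next='.' -> no flip
Dir W: first cell '.' (not opp) -> no flip
Dir E: opp run (4,3) capped by B -> flip
Dir SW: first cell '.' (not opp) -> no flip
Dir S: opp run (5,2), next='.' -> no flip
Dir SE: first cell '.' (not opp) -> no flip
All flips: (4,3)

Answer: ........
........
...WW...
..BWBB..
..BBB...
..W..B..
........
........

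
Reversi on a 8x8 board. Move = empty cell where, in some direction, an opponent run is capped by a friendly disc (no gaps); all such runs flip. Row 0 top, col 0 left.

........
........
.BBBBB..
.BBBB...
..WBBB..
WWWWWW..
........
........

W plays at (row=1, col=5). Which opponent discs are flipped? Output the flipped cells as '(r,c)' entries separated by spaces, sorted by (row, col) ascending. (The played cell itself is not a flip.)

Dir NW: first cell '.' (not opp) -> no flip
Dir N: first cell '.' (not opp) -> no flip
Dir NE: first cell '.' (not opp) -> no flip
Dir W: first cell '.' (not opp) -> no flip
Dir E: first cell '.' (not opp) -> no flip
Dir SW: opp run (2,4) (3,3) capped by W -> flip
Dir S: opp run (2,5), next='.' -> no flip
Dir SE: first cell '.' (not opp) -> no flip

Answer: (2,4) (3,3)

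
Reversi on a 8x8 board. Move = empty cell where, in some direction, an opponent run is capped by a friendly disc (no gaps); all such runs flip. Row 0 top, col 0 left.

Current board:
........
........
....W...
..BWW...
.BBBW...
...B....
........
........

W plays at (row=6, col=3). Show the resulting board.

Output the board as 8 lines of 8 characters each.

Place W at (6,3); scan 8 dirs for brackets.
Dir NW: first cell '.' (not opp) -> no flip
Dir N: opp run (5,3) (4,3) capped by W -> flip
Dir NE: first cell '.' (not opp) -> no flip
Dir W: first cell '.' (not opp) -> no flip
Dir E: first cell '.' (not opp) -> no flip
Dir SW: first cell '.' (not opp) -> no flip
Dir S: first cell '.' (not opp) -> no flip
Dir SE: first cell '.' (not opp) -> no flip
All flips: (4,3) (5,3)

Answer: ........
........
....W...
..BWW...
.BBWW...
...W....
...W....
........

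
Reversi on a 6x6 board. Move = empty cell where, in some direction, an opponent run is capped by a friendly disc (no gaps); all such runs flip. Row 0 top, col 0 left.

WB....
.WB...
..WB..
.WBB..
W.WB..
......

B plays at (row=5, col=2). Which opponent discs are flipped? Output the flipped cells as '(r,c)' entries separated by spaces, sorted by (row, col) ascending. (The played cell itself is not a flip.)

Dir NW: first cell '.' (not opp) -> no flip
Dir N: opp run (4,2) capped by B -> flip
Dir NE: first cell 'B' (not opp) -> no flip
Dir W: first cell '.' (not opp) -> no flip
Dir E: first cell '.' (not opp) -> no flip
Dir SW: edge -> no flip
Dir S: edge -> no flip
Dir SE: edge -> no flip

Answer: (4,2)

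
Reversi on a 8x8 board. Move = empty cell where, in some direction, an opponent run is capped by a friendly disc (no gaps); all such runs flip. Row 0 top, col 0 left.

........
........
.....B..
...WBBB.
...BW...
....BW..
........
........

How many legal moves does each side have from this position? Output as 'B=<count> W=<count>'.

-- B to move --
(2,2): no bracket -> illegal
(2,3): flips 1 -> legal
(2,4): no bracket -> illegal
(3,2): flips 1 -> legal
(4,2): no bracket -> illegal
(4,5): flips 1 -> legal
(4,6): no bracket -> illegal
(5,3): flips 1 -> legal
(5,6): flips 1 -> legal
(6,4): no bracket -> illegal
(6,5): no bracket -> illegal
(6,6): no bracket -> illegal
B mobility = 5
-- W to move --
(1,4): no bracket -> illegal
(1,5): no bracket -> illegal
(1,6): no bracket -> illegal
(2,3): no bracket -> illegal
(2,4): flips 1 -> legal
(2,6): flips 1 -> legal
(2,7): no bracket -> illegal
(3,2): no bracket -> illegal
(3,7): flips 3 -> legal
(4,2): flips 1 -> legal
(4,5): no bracket -> illegal
(4,6): no bracket -> illegal
(4,7): no bracket -> illegal
(5,2): no bracket -> illegal
(5,3): flips 2 -> legal
(6,3): no bracket -> illegal
(6,4): flips 1 -> legal
(6,5): no bracket -> illegal
W mobility = 6

Answer: B=5 W=6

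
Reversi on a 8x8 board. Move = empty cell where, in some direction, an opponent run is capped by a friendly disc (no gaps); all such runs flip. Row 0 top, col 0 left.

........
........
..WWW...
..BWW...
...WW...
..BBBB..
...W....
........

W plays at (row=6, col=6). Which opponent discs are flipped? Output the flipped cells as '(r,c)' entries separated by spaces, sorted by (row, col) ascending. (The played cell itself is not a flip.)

Answer: (5,5)

Derivation:
Dir NW: opp run (5,5) capped by W -> flip
Dir N: first cell '.' (not opp) -> no flip
Dir NE: first cell '.' (not opp) -> no flip
Dir W: first cell '.' (not opp) -> no flip
Dir E: first cell '.' (not opp) -> no flip
Dir SW: first cell '.' (not opp) -> no flip
Dir S: first cell '.' (not opp) -> no flip
Dir SE: first cell '.' (not opp) -> no flip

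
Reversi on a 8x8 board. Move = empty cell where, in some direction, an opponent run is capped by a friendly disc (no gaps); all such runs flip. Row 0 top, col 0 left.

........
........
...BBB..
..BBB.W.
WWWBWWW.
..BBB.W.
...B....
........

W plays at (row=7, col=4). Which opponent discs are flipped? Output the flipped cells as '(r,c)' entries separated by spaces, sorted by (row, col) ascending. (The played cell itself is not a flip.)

Answer: (5,2) (6,3)

Derivation:
Dir NW: opp run (6,3) (5,2) capped by W -> flip
Dir N: first cell '.' (not opp) -> no flip
Dir NE: first cell '.' (not opp) -> no flip
Dir W: first cell '.' (not opp) -> no flip
Dir E: first cell '.' (not opp) -> no flip
Dir SW: edge -> no flip
Dir S: edge -> no flip
Dir SE: edge -> no flip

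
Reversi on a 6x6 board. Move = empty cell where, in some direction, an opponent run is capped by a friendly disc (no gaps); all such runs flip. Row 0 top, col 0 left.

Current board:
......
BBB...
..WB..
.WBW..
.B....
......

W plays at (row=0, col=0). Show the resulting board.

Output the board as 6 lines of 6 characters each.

Answer: W.....
BWB...
..WB..
.WBW..
.B....
......

Derivation:
Place W at (0,0); scan 8 dirs for brackets.
Dir NW: edge -> no flip
Dir N: edge -> no flip
Dir NE: edge -> no flip
Dir W: edge -> no flip
Dir E: first cell '.' (not opp) -> no flip
Dir SW: edge -> no flip
Dir S: opp run (1,0), next='.' -> no flip
Dir SE: opp run (1,1) capped by W -> flip
All flips: (1,1)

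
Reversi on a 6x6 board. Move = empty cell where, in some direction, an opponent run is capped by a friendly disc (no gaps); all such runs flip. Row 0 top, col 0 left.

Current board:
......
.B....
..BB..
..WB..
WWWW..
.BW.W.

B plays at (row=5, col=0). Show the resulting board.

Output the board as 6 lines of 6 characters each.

Place B at (5,0); scan 8 dirs for brackets.
Dir NW: edge -> no flip
Dir N: opp run (4,0), next='.' -> no flip
Dir NE: opp run (4,1) (3,2) capped by B -> flip
Dir W: edge -> no flip
Dir E: first cell 'B' (not opp) -> no flip
Dir SW: edge -> no flip
Dir S: edge -> no flip
Dir SE: edge -> no flip
All flips: (3,2) (4,1)

Answer: ......
.B....
..BB..
..BB..
WBWW..
BBW.W.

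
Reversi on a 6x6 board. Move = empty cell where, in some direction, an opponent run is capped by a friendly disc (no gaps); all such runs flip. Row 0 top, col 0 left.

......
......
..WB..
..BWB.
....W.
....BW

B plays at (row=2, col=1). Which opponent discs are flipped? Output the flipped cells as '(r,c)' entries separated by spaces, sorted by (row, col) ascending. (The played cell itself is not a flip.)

Answer: (2,2)

Derivation:
Dir NW: first cell '.' (not opp) -> no flip
Dir N: first cell '.' (not opp) -> no flip
Dir NE: first cell '.' (not opp) -> no flip
Dir W: first cell '.' (not opp) -> no flip
Dir E: opp run (2,2) capped by B -> flip
Dir SW: first cell '.' (not opp) -> no flip
Dir S: first cell '.' (not opp) -> no flip
Dir SE: first cell 'B' (not opp) -> no flip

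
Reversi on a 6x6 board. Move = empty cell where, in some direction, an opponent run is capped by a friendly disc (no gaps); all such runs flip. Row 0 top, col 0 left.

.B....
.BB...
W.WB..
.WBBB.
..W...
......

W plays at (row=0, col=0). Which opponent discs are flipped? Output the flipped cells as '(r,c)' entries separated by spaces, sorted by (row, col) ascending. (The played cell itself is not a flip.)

Answer: (1,1)

Derivation:
Dir NW: edge -> no flip
Dir N: edge -> no flip
Dir NE: edge -> no flip
Dir W: edge -> no flip
Dir E: opp run (0,1), next='.' -> no flip
Dir SW: edge -> no flip
Dir S: first cell '.' (not opp) -> no flip
Dir SE: opp run (1,1) capped by W -> flip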